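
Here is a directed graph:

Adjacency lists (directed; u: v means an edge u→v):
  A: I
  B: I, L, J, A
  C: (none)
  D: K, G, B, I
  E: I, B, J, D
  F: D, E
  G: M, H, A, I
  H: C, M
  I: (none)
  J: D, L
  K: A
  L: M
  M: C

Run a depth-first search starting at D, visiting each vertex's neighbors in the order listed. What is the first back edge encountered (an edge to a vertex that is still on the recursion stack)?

J→D

DFS from D (visiting each vertex's neighbors in the order listed); mark gray on enter, black on exit:
D gray
  K gray
    A gray
      I gray
      I black
    A black
  K black
  G gray
    M gray
      C gray
      C black
    M black
    H gray
      H→C: C black — skip
      H→M: M black — skip
    H black
    G→A: A black — skip
    G→I: I black — skip
  G black
  B gray
    B→I: I black — skip
    L gray
      L→M: M black — skip
    L black
    J gray
      J→D: D is gray → back edge
First back edge: J → D.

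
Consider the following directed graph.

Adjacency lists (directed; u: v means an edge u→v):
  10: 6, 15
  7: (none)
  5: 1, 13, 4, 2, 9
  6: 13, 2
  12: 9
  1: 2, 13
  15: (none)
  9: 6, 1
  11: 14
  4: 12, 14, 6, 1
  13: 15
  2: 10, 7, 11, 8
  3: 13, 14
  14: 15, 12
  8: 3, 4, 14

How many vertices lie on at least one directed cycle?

11

A vertex is on a directed cycle iff it belongs to a strongly connected component of size ≥ 2 (or has a self-loop).
The vertices on cycles are {1, 2, 3, 4, 6, 8, 9, 10, 11, 12, 14} — 11 in total.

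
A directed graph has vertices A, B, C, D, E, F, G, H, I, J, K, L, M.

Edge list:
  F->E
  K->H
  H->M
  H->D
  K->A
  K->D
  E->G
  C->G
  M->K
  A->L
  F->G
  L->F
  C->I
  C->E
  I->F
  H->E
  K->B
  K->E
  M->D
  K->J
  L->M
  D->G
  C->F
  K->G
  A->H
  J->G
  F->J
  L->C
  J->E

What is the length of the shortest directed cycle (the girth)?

3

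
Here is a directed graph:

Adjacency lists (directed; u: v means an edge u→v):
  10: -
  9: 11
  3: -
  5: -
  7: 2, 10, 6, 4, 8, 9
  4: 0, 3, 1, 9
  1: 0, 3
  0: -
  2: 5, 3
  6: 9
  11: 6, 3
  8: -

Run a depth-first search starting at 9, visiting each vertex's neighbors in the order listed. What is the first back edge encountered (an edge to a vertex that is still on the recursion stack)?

6->9

DFS from 9 (visiting each vertex's neighbors in the order listed); mark gray on enter, black on exit:
9 gray
  11 gray
    6 gray
      6→9: 9 is gray → back edge
First back edge: 6 → 9.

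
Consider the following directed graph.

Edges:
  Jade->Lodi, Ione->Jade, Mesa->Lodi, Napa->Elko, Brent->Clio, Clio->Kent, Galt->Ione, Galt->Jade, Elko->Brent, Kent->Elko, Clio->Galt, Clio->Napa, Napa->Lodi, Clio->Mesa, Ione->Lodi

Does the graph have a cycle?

Yes

DFS with white/gray/black marking, starting from Napa:
Napa gray
  Lodi gray
  Lodi black
  Elko gray
    Brent gray
      Clio gray
        Kent gray
          Kent→Elko: Elko is gray → back edge
Back edge found, so a cycle exists: Elko → Brent → Clio → Kent → Elko.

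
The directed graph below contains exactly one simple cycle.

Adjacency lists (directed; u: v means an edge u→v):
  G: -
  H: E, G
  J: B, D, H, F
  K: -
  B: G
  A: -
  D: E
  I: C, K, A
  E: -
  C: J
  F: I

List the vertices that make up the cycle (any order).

C, F, I, J

DFS with gray/black marking from J:
J gray
  B gray
    G gray
    G black
  B black
  D gray
    E gray
    E black
  D black
  H gray
    H→E: E black — skip
    H→G: G black — skip
  H black
  F gray
    I gray
      C gray
        C→J: J is gray → back edge
Back edge closes the cycle J → F → I → C → J; its vertices are {C, F, I, J}.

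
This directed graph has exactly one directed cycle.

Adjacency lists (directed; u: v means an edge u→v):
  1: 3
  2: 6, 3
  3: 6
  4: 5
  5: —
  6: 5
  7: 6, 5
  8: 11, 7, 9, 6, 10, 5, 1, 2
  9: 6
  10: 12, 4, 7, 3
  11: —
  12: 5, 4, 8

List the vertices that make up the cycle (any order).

8, 10, 12

DFS with gray/black marking from 12:
12 gray
  5 gray
  5 black
  4 gray
    4→5: 5 black — skip
  4 black
  8 gray
    11 gray
    11 black
    7 gray
      6 gray
        6→5: 5 black — skip
      6 black
      7→5: 5 black — skip
    7 black
    9 gray
      9→6: 6 black — skip
    9 black
    8→6: 6 black — skip
    10 gray
      10→12: 12 is gray → back edge
Back edge closes the cycle 12 → 8 → 10 → 12; its vertices are {8, 10, 12}.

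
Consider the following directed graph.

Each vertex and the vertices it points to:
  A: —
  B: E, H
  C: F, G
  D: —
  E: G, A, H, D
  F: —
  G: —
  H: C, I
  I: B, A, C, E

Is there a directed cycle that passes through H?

Yes

H is on a cycle iff H can reach itself via ≥1 edge.
H → I → B → H — yes.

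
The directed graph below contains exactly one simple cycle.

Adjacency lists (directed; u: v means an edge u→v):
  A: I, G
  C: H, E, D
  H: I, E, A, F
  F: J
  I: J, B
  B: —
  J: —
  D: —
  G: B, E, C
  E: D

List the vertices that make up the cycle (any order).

DFS with gray/black marking from H:
H gray
  I gray
    J gray
    J black
    B gray
    B black
  I black
  E gray
    D gray
    D black
  E black
  A gray
    A→I: I black — skip
    G gray
      G→B: B black — skip
      G→E: E black — skip
      C gray
        C→H: H is gray → back edge
Back edge closes the cycle H → A → G → C → H; its vertices are {A, C, G, H}.

A, C, G, H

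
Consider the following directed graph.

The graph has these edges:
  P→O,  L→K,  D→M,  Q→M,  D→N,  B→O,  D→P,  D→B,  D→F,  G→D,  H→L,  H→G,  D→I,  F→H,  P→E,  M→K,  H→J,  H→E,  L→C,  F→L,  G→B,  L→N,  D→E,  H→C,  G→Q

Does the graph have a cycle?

DFS with white/gray/black marking, starting from H:
H gray
  G gray
    B gray
      O gray
      O black
    B black
    D gray
      M gray
        K gray
        K black
      M black
      F gray
        L gray
          L→K: K black — skip
          C gray
          C black
          N gray
          N black
        L black
        F→H: H is gray → back edge
Back edge found, so a cycle exists: H → G → D → F → H.

Yes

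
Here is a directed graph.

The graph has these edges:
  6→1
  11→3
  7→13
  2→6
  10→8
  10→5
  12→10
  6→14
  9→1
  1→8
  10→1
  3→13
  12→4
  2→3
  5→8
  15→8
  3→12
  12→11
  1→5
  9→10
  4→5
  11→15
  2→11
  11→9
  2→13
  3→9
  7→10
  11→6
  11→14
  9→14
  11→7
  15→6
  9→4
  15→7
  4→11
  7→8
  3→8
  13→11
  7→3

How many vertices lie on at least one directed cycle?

A vertex is on a directed cycle iff it belongs to a strongly connected component of size ≥ 2 (or has a self-loop).
The vertices on cycles are {3, 4, 7, 9, 11, 12, 13, 15} — 8 in total.

8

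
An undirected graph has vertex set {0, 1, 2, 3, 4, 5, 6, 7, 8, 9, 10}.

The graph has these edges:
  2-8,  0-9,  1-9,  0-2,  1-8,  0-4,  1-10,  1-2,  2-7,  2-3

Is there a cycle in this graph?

Yes

DFS, tracking each vertex's parent; an edge to a visited non-parent vertex closes a cycle.
Start from 5:
visit 5 (parent –)
visit 0 (parent –)
  visit 9 (parent 0)
    9–0: parent, skip
    visit 1 (parent 9)
      visit 10 (parent 1)
        10–1: parent, skip
      visit 2 (parent 1)
        visit 8 (parent 2)
          8–2: parent, skip
          8–1: 1 visited and ≠ parent → cycle
Cycle: 1 – 2 – 8 – 1.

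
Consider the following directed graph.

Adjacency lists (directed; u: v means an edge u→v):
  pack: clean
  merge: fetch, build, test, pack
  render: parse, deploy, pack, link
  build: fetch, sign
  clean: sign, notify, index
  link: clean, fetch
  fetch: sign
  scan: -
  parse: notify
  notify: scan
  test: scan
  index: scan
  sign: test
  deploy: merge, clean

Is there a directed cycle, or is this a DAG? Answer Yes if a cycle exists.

No

DFS with white/gray/black marking, starting from sign:
sign gray
  test gray
    scan gray
    scan black
  test black
sign black
pack gray
  clean gray
    clean→sign: sign black — skip
    notify gray
      notify→scan: scan black — skip
    notify black
    index gray
      index→scan: scan black — skip
    index black
  clean black
pack black
merge gray
  fetch gray
    fetch→sign: sign black — skip
  fetch black
  build gray
    build→fetch: fetch black — skip
    build→sign: sign black — skip
  build black
  merge→test: test black — skip
  merge→pack: pack black — skip
merge black
render gray
  parse gray
    parse→notify: notify black — skip
  parse black
  deploy gray
    deploy→merge: merge black — skip
    deploy→clean: clean black — skip
  deploy black
  render→pack: pack black — skip
  link gray
    link→clean: clean black — skip
    link→fetch: fetch black — skip
  link black
render black
Every edge goes to a white or black vertex — no back edge, so the graph is acyclic.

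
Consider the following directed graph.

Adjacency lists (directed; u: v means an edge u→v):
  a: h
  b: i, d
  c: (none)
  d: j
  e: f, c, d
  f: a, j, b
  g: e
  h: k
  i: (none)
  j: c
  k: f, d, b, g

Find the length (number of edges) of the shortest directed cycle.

4

For each vertex v, BFS finds the shortest path from v back to v.
The shortest such closed walk is k → f → a → h → k, length 4.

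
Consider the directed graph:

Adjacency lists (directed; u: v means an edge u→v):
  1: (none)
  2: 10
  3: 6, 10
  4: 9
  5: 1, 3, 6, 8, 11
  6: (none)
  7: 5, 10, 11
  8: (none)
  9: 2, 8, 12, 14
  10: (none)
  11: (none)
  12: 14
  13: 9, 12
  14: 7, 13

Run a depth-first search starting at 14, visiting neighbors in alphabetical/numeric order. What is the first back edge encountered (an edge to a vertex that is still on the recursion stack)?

DFS from 14 (visiting neighbors in alphabetical/numeric order); mark gray on enter, black on exit:
14 gray
  7 gray
    5 gray
      1 gray
      1 black
      3 gray
        6 gray
        6 black
        10 gray
        10 black
      3 black
      5→6: 6 black — skip
      8 gray
      8 black
      11 gray
      11 black
    5 black
    7→10: 10 black — skip
    7→11: 11 black — skip
  7 black
  13 gray
    9 gray
      2 gray
        2→10: 10 black — skip
      2 black
      9→8: 8 black — skip
      12 gray
        12→14: 14 is gray → back edge
First back edge: 12 → 14.

12→14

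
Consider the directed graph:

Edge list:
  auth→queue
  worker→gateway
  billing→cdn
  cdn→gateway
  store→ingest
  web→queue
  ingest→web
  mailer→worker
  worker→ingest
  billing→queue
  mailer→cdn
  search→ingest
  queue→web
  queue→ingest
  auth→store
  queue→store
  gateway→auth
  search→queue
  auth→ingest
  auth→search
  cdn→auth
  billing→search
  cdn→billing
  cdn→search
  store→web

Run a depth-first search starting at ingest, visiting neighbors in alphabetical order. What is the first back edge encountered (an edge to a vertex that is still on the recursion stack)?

queue→ingest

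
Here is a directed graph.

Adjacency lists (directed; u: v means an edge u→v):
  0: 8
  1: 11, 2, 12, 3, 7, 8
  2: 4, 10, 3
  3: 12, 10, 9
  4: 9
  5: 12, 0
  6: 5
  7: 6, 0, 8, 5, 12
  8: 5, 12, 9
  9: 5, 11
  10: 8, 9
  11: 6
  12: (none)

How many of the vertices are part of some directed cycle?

6

A vertex is on a directed cycle iff it belongs to a strongly connected component of size ≥ 2 (or has a self-loop).
The vertices on cycles are {0, 5, 6, 8, 9, 11} — 6 in total.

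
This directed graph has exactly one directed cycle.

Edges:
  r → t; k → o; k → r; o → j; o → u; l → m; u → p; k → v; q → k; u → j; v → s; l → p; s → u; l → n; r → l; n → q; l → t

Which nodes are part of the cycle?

k, l, n, q, r

DFS with gray/black marking from k:
k gray
  v gray
    s gray
      u gray
        p gray
        p black
        j gray
        j black
      u black
    s black
  v black
  o gray
    o→u: u black — skip
    o→j: j black — skip
  o black
  r gray
    t gray
    t black
    l gray
      l→t: t black — skip
      m gray
      m black
      n gray
        q gray
          q→k: k is gray → back edge
Back edge closes the cycle k → r → l → n → q → k; its vertices are {k, l, n, q, r}.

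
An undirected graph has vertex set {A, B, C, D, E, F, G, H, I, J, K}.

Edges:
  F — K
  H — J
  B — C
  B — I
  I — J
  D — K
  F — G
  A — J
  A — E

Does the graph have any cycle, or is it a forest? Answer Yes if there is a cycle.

DFS, tracking each vertex's parent; an edge to a visited non-parent vertex closes a cycle.
Start from I:
visit I (parent –)
  visit B (parent I)
    visit C (parent B)
      C–B: parent, skip
    B–I: parent, skip
  visit J (parent I)
    J–I: parent, skip
    visit A (parent J)
      visit E (parent A)
        E–A: parent, skip
      A–J: parent, skip
    visit H (parent J)
      H–J: parent, skip
visit D (parent –)
  visit K (parent D)
    K–D: parent, skip
    visit F (parent K)
      visit G (parent F)
        G–F: parent, skip
      F–K: parent, skip
No non-parent visited neighbor found — the graph is a forest.

No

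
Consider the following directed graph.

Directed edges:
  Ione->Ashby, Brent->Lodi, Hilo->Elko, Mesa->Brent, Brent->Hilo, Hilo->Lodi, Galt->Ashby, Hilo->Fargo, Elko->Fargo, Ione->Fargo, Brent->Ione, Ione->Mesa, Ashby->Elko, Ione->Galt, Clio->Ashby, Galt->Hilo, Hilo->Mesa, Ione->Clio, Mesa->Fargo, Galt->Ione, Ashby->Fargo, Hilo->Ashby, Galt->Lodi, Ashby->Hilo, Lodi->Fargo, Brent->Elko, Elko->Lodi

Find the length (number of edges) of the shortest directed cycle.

2

For each vertex v, BFS finds the shortest path from v back to v.
The shortest such closed walk is Ione → Galt → Ione, length 2.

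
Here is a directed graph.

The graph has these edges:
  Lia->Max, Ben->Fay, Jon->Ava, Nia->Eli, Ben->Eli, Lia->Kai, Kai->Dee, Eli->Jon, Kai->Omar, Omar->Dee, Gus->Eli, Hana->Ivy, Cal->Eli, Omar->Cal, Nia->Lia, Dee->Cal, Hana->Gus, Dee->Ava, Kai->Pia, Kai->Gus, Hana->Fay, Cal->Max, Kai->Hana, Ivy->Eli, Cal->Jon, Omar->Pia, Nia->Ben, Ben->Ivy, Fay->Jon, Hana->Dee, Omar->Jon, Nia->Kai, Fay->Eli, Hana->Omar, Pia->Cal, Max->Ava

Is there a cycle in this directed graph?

No

DFS with white/gray/black marking, starting from Lia:
Lia gray
  Kai gray
    Pia gray
      Cal gray
        Jon gray
          Ava gray
          Ava black
        Jon black
        Max gray
          Max→Ava: Ava black — skip
        Max black
        Eli gray
          Eli→Jon: Jon black — skip
        Eli black
      Cal black
    Pia black
    Gus gray
      Gus→Eli: Eli black — skip
    Gus black
    Hana gray
      Omar gray
        Omar→Cal: Cal black — skip
        Dee gray
          Dee→Ava: Ava black — skip
          Dee→Cal: Cal black — skip
        Dee black
        Omar→Jon: Jon black — skip
        Omar→Pia: Pia black — skip
      Omar black
      Hana→Dee: Dee black — skip
      Ivy gray
        Ivy→Eli: Eli black — skip
      Ivy black
      Hana→Gus: Gus black — skip
      Fay gray
        Fay→Jon: Jon black — skip
        Fay→Eli: Eli black — skip
      Fay black
    Hana black
    Kai→Dee: Dee black — skip
    Kai→Omar: Omar black — skip
  Kai black
  Lia→Max: Max black — skip
Lia black
Nia gray
  Ben gray
    Ben→Eli: Eli black — skip
    Ben→Ivy: Ivy black — skip
    Ben→Fay: Fay black — skip
  Ben black
  Nia→Lia: Lia black — skip
  Nia→Eli: Eli black — skip
  Nia→Kai: Kai black — skip
Nia black
Every edge goes to a white or black vertex — no back edge, so the graph is acyclic.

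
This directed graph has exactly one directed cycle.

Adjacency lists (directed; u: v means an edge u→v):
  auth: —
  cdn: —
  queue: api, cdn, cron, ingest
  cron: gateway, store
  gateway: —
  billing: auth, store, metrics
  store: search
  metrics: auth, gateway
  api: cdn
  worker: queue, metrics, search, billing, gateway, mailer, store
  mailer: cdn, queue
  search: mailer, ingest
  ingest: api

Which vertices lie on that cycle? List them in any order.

DFS with gray/black marking from queue:
queue gray
  api gray
    cdn gray
    cdn black
  api black
  queue→cdn: cdn black — skip
  cron gray
    gateway gray
    gateway black
    store gray
      search gray
        mailer gray
          mailer→cdn: cdn black — skip
          mailer→queue: queue is gray → back edge
Back edge closes the cycle queue → cron → store → search → mailer → queue; its vertices are {cron, queue, store, mailer, search}.

cron, queue, store, mailer, search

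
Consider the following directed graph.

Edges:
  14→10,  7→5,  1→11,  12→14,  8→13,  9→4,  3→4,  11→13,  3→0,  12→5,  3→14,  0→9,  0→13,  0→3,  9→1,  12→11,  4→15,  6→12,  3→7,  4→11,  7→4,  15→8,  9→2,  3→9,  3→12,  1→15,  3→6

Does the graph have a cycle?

DFS with white/gray/black marking, starting from 3:
3 gray
  6 gray
    12 gray
      11 gray
        13 gray
        13 black
      11 black
      14 gray
        10 gray
        10 black
      14 black
      5 gray
      5 black
    12 black
  6 black
  7 gray
    7→5: 5 black — skip
    4 gray
      4→11: 11 black — skip
      15 gray
        8 gray
          8→13: 13 black — skip
        8 black
      15 black
    4 black
  7 black
  0 gray
    9 gray
      9→4: 4 black — skip
      1 gray
        1→15: 15 black — skip
        1→11: 11 black — skip
      1 black
      2 gray
      2 black
    9 black
    0→13: 13 black — skip
    0→3: 3 is gray → back edge
Back edge found, so a cycle exists: 3 → 0 → 3.

Yes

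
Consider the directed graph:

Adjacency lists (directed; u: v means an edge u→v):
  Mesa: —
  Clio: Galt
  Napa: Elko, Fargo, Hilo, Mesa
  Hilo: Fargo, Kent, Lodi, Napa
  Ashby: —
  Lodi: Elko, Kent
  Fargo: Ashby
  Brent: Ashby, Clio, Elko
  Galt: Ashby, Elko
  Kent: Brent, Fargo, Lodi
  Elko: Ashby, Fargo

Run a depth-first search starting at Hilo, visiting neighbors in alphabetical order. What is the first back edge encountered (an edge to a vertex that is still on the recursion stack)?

Lodi→Kent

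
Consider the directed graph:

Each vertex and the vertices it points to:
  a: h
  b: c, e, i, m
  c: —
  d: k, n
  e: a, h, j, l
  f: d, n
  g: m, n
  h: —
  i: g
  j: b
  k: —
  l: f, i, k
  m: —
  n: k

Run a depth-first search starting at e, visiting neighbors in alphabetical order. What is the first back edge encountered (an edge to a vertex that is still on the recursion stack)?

b->e

DFS from e (visiting neighbors in alphabetical order); mark gray on enter, black on exit:
e gray
  a gray
    h gray
    h black
  a black
  e→h: h black — skip
  j gray
    b gray
      c gray
      c black
      b→e: e is gray → back edge
First back edge: b → e.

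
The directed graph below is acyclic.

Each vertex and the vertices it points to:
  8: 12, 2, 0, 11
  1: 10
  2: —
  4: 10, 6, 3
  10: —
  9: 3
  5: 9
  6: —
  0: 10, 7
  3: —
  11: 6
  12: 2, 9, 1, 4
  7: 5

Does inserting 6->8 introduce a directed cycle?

Adding 6→8 creates a cycle iff 8 can already reach 6.
Path from 8: 8 → 11 → 6.
So 8 → … → 6 → 8 is a cycle.

Yes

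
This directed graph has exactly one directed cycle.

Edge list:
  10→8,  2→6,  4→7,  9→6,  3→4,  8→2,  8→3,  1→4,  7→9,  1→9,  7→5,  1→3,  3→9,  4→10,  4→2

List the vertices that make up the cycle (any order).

3, 4, 8, 10

DFS with gray/black marking from 4:
4 gray
  7 gray
    5 gray
    5 black
    9 gray
      6 gray
      6 black
    9 black
  7 black
  2 gray
    2→6: 6 black — skip
  2 black
  10 gray
    8 gray
      8→2: 2 black — skip
      3 gray
        3→4: 4 is gray → back edge
Back edge closes the cycle 4 → 10 → 8 → 3 → 4; its vertices are {3, 4, 8, 10}.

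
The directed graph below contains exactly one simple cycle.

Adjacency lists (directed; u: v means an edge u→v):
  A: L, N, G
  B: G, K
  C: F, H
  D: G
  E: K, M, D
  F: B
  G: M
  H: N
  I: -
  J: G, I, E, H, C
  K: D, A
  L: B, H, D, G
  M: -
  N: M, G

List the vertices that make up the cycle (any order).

DFS with gray/black marking from K:
K gray
  D gray
    G gray
      M gray
      M black
    G black
  D black
  A gray
    L gray
      B gray
        B→G: G black — skip
        B→K: K is gray → back edge
Back edge closes the cycle K → A → L → B → K; its vertices are {A, B, K, L}.

A, B, K, L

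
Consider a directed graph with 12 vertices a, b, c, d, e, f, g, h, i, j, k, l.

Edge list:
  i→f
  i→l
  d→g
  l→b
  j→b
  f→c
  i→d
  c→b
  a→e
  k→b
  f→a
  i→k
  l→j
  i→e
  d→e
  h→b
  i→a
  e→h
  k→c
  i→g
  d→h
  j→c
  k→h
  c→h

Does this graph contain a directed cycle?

No

DFS with white/gray/black marking, starting from g:
g gray
g black
a gray
  e gray
    h gray
      b gray
      b black
    h black
  e black
a black
c gray
  c→h: h black — skip
  c→b: b black — skip
c black
d gray
  d→e: e black — skip
  d→g: g black — skip
  d→h: h black — skip
d black
f gray
  f→c: c black — skip
  f→a: a black — skip
f black
i gray
  l gray
    l→b: b black — skip
    j gray
      j→c: c black — skip
      j→b: b black — skip
    j black
  l black
  i→e: e black — skip
  i→d: d black — skip
  k gray
    k→h: h black — skip
    k→b: b black — skip
    k→c: c black — skip
  k black
  i→g: g black — skip
  i→a: a black — skip
  i→f: f black — skip
i black
Every edge goes to a white or black vertex — no back edge, so the graph is acyclic.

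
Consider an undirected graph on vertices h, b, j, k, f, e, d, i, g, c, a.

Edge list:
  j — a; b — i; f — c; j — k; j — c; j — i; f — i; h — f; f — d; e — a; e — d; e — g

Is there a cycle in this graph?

DFS, tracking each vertex's parent; an edge to a visited non-parent vertex closes a cycle.
Start from e:
visit e (parent –)
  visit a (parent e)
    visit j (parent a)
      j–a: parent, skip
      visit k (parent j)
        k–j: parent, skip
      visit c (parent j)
        visit f (parent c)
          visit h (parent f)
            h–f: parent, skip
          visit d (parent f)
            d–f: parent, skip
            d–e: e visited and ≠ parent → cycle
Cycle: e – a – j – c – f – d – e.

Yes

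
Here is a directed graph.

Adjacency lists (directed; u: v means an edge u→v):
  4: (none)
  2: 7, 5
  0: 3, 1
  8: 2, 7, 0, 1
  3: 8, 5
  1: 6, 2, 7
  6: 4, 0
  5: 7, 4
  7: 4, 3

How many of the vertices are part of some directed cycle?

A vertex is on a directed cycle iff it belongs to a strongly connected component of size ≥ 2 (or has a self-loop).
The vertices on cycles are {0, 1, 2, 3, 5, 6, 7, 8} — 8 in total.

8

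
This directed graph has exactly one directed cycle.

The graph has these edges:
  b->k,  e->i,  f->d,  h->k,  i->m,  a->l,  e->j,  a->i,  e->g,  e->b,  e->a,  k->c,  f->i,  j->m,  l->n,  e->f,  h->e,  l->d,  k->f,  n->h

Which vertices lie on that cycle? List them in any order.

DFS with gray/black marking from h:
h gray
  e gray
    g gray
    g black
    j gray
      m gray
      m black
    j black
    a gray
      l gray
        d gray
        d black
        n gray
          n→h: h is gray → back edge
Back edge closes the cycle h → e → a → l → n → h; its vertices are {a, e, h, l, n}.

a, e, h, l, n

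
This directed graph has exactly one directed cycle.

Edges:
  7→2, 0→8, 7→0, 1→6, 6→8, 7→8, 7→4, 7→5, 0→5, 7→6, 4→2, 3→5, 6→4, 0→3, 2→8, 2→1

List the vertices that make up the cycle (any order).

1, 2, 4, 6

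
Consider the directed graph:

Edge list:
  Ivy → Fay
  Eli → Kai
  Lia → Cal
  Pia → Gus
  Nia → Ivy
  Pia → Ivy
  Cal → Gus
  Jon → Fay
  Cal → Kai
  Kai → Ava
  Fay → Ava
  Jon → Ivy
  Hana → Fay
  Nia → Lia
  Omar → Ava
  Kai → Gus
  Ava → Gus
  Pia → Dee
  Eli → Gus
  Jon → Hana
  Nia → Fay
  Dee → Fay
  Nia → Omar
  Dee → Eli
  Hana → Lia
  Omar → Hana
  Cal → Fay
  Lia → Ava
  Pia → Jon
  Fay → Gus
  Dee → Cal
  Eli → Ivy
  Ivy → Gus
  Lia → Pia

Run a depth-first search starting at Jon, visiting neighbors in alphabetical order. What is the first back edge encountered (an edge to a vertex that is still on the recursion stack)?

Pia→Jon

DFS from Jon (visiting neighbors in alphabetical order); mark gray on enter, black on exit:
Jon gray
  Fay gray
    Ava gray
      Gus gray
      Gus black
    Ava black
    Fay→Gus: Gus black — skip
  Fay black
  Hana gray
    Hana→Fay: Fay black — skip
    Lia gray
      Lia→Ava: Ava black — skip
      Cal gray
        Cal→Fay: Fay black — skip
        Cal→Gus: Gus black — skip
        Kai gray
          Kai→Ava: Ava black — skip
          Kai→Gus: Gus black — skip
        Kai black
      Cal black
      Pia gray
        Dee gray
          Dee→Cal: Cal black — skip
          Eli gray
            Eli→Gus: Gus black — skip
            Ivy gray
              Ivy→Fay: Fay black — skip
              Ivy→Gus: Gus black — skip
            Ivy black
            Eli→Kai: Kai black — skip
          Eli black
          Dee→Fay: Fay black — skip
        Dee black
        Pia→Gus: Gus black — skip
        Pia→Ivy: Ivy black — skip
        Pia→Jon: Jon is gray → back edge
First back edge: Pia → Jon.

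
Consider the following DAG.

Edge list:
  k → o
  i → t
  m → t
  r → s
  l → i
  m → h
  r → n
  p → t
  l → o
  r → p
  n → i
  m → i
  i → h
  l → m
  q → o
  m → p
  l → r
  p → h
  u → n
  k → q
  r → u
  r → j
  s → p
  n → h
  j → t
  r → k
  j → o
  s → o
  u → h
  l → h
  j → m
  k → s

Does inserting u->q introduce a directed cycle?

Adding u→q creates a cycle iff q can already reach u.
Explore from q: no path reaches u. The graph stays acyclic.

No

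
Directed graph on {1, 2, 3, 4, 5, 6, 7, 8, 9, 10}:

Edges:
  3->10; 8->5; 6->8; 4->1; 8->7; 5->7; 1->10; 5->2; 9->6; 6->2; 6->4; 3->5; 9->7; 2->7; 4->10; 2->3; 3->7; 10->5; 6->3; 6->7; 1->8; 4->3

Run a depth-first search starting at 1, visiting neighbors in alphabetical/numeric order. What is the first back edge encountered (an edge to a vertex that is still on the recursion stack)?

DFS from 1 (visiting neighbors in alphabetical/numeric order); mark gray on enter, black on exit:
1 gray
  8 gray
    5 gray
      2 gray
        3 gray
          3→5: 5 is gray → back edge
First back edge: 3 → 5.

3→5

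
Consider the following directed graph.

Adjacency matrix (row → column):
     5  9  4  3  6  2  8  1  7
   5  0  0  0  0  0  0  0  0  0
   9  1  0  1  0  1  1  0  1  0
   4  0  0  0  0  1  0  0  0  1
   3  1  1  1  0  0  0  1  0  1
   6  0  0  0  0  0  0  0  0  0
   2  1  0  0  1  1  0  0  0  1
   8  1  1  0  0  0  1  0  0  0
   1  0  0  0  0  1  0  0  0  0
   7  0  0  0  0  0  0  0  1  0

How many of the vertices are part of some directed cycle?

4

A vertex is on a directed cycle iff it belongs to a strongly connected component of size ≥ 2 (or has a self-loop).
The vertices on cycles are {2, 3, 8, 9} — 4 in total.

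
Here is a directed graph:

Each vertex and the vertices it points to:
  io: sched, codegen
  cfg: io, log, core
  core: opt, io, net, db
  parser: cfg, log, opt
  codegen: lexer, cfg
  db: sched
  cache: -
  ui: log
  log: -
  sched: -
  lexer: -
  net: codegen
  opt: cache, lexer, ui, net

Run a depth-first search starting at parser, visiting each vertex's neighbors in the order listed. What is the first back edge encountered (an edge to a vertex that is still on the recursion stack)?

DFS from parser (visiting each vertex's neighbors in the order listed); mark gray on enter, black on exit:
parser gray
  cfg gray
    io gray
      sched gray
      sched black
      codegen gray
        lexer gray
        lexer black
        codegen→cfg: cfg is gray → back edge
First back edge: codegen → cfg.

codegen->cfg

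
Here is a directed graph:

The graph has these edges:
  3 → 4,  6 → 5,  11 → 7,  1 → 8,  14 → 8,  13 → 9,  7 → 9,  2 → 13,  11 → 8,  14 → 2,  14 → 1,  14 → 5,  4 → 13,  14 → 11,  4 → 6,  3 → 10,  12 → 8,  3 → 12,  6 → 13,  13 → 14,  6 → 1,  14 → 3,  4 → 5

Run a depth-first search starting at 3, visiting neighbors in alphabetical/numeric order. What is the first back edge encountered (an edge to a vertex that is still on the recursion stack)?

2→13

DFS from 3 (visiting neighbors in alphabetical/numeric order); mark gray on enter, black on exit:
3 gray
  4 gray
    5 gray
    5 black
    6 gray
      1 gray
        8 gray
        8 black
      1 black
      6→5: 5 black — skip
      13 gray
        9 gray
        9 black
        14 gray
          14→1: 1 black — skip
          2 gray
            2→13: 13 is gray → back edge
First back edge: 2 → 13.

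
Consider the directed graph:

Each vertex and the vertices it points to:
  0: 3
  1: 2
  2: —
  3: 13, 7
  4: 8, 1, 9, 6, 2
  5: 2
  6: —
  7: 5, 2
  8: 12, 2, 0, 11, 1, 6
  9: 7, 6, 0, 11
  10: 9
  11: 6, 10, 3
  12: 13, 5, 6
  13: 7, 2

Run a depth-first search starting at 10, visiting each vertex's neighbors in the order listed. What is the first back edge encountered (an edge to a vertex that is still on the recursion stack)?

11->10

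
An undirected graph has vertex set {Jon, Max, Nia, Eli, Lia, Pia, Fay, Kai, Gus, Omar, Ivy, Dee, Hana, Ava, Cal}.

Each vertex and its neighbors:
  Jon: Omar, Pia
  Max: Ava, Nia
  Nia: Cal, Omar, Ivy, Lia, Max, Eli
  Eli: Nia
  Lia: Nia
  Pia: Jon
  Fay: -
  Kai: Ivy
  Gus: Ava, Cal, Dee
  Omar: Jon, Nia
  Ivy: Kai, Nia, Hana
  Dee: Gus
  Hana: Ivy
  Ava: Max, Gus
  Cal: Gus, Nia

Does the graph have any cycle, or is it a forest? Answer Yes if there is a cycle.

DFS, tracking each vertex's parent; an edge to a visited non-parent vertex closes a cycle.
Start from Jon:
visit Jon (parent –)
  visit Omar (parent Jon)
    Omar–Jon: parent, skip
    visit Nia (parent Omar)
      visit Cal (parent Nia)
        visit Gus (parent Cal)
          visit Ava (parent Gus)
            visit Max (parent Ava)
              Max–Ava: parent, skip
              Max–Nia: Nia visited and ≠ parent → cycle
Cycle: Nia – Cal – Gus – Ava – Max – Nia.

Yes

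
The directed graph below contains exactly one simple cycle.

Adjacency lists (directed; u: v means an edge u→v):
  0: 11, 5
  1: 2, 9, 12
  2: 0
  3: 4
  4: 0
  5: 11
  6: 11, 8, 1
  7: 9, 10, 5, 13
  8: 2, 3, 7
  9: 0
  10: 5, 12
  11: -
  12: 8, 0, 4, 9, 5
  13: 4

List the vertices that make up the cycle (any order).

7, 8, 10, 12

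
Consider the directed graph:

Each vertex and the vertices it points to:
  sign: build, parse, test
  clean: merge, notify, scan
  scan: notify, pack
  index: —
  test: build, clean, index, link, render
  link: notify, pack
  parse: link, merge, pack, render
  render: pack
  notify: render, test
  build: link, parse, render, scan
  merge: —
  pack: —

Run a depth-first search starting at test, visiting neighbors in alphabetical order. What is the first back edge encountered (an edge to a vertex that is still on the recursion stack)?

notify->test

DFS from test (visiting neighbors in alphabetical order); mark gray on enter, black on exit:
test gray
  build gray
    link gray
      notify gray
        render gray
          pack gray
          pack black
        render black
        notify→test: test is gray → back edge
First back edge: notify → test.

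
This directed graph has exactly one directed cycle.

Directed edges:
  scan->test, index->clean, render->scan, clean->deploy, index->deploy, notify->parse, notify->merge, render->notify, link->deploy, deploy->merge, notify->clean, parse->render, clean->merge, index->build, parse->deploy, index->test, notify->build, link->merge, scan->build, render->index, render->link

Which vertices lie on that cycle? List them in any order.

parse, notify, render

DFS with gray/black marking from render:
render gray
  notify gray
    build gray
    build black
    merge gray
    merge black
    parse gray
      parse→render: render is gray → back edge
Back edge closes the cycle render → notify → parse → render; its vertices are {parse, notify, render}.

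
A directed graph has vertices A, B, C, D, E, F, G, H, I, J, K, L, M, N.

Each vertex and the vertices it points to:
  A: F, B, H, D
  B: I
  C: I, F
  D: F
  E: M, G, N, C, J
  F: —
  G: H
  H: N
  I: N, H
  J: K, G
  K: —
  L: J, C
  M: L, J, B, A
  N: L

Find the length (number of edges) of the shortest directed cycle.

For each vertex v, BFS finds the shortest path from v back to v.
The shortest such closed walk is L → C → I → N → L, length 4.

4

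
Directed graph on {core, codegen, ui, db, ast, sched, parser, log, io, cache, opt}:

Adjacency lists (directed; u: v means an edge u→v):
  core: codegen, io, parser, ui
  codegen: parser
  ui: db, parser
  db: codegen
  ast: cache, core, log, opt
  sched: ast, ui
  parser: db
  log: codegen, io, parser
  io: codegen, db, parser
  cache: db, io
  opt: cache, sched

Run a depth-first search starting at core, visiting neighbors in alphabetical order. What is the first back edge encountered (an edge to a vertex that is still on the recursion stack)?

DFS from core (visiting neighbors in alphabetical order); mark gray on enter, black on exit:
core gray
  codegen gray
    parser gray
      db gray
        db→codegen: codegen is gray → back edge
First back edge: db → codegen.

db→codegen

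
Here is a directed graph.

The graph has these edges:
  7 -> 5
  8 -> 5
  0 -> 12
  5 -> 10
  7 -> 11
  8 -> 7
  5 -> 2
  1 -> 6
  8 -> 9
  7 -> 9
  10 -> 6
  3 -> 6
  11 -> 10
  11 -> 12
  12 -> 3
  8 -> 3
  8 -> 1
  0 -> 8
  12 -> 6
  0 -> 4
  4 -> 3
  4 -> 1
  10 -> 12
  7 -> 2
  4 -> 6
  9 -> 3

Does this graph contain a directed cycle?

DFS with white/gray/black marking, starting from 1:
1 gray
  6 gray
  6 black
1 black
0 gray
  12 gray
    3 gray
      3→6: 6 black — skip
    3 black
    12→6: 6 black — skip
  12 black
  4 gray
    4→3: 3 black — skip
    4→6: 6 black — skip
    4→1: 1 black — skip
  4 black
  8 gray
    5 gray
      2 gray
      2 black
      10 gray
        10→12: 12 black — skip
        10→6: 6 black — skip
      10 black
    5 black
    9 gray
      9→3: 3 black — skip
    9 black
    8→1: 1 black — skip
    8→3: 3 black — skip
    7 gray
      7→9: 9 black — skip
      7→2: 2 black — skip
      11 gray
        11→10: 10 black — skip
        11→12: 12 black — skip
      11 black
      7→5: 5 black — skip
    7 black
  8 black
0 black
Every edge goes to a white or black vertex — no back edge, so the graph is acyclic.

No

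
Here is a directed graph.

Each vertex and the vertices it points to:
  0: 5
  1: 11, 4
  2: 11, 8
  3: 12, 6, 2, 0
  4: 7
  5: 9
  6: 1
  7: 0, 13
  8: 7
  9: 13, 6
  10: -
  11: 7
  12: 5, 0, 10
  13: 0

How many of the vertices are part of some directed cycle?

9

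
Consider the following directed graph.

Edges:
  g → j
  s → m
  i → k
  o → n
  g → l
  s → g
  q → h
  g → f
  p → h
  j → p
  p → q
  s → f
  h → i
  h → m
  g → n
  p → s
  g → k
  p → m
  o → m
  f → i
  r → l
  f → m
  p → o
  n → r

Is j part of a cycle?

j is on a cycle iff j can reach itself via ≥1 edge.
j → p → s → g → j — yes.

Yes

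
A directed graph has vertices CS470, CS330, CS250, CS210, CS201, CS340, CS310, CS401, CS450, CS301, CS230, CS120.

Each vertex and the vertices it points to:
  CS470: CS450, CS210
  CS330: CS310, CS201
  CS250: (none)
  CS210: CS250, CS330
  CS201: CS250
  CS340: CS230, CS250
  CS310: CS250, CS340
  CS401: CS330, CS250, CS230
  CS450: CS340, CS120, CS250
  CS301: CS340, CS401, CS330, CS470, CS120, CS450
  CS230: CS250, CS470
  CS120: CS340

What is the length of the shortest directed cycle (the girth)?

For each vertex v, BFS finds the shortest path from v back to v.
The shortest such closed walk is CS470 → CS450 → CS340 → CS230 → CS470, length 4.

4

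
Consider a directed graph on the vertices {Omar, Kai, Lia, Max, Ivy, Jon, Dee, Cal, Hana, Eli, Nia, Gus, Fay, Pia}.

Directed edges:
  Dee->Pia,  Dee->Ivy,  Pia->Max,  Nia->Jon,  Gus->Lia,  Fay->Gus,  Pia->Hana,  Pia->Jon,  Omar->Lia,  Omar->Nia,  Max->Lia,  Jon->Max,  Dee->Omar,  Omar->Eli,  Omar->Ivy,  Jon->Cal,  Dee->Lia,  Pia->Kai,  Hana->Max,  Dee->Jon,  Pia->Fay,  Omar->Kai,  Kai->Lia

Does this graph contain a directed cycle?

No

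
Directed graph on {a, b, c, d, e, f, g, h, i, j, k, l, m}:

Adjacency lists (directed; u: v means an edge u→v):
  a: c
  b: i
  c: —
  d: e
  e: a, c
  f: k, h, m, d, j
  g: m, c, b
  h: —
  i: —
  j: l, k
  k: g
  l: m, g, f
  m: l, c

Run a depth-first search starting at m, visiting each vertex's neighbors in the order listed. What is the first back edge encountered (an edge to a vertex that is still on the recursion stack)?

l→m

DFS from m (visiting each vertex's neighbors in the order listed); mark gray on enter, black on exit:
m gray
  l gray
    l→m: m is gray → back edge
First back edge: l → m.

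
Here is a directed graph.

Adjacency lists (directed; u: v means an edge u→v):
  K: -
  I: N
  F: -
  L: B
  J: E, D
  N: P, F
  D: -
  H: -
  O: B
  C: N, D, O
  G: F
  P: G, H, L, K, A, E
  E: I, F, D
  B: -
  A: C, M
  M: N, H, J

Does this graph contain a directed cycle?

Yes

DFS with white/gray/black marking, starting from E:
E gray
  I gray
    N gray
      P gray
        G gray
          F gray
          F black
        G black
        H gray
        H black
        L gray
          B gray
          B black
        L black
        K gray
        K black
        A gray
          C gray
            C→N: N is gray → back edge
Back edge found, so a cycle exists: N → P → A → C → N.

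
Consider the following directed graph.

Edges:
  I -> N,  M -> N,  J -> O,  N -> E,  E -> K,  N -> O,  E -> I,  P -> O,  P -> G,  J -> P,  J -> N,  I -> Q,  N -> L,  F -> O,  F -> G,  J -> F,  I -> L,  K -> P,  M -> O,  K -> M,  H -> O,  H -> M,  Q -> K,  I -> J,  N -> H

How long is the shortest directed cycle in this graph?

3

For each vertex v, BFS finds the shortest path from v back to v.
The shortest such closed walk is I → N → E → I, length 3.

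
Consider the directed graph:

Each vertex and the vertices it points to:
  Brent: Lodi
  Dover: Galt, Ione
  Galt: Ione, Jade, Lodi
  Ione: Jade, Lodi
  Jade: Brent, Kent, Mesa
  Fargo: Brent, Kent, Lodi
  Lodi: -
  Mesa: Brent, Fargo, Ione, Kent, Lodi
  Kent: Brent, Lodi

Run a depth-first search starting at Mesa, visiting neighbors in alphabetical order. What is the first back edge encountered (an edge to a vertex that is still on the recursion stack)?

Jade→Mesa

DFS from Mesa (visiting neighbors in alphabetical order); mark gray on enter, black on exit:
Mesa gray
  Brent gray
    Lodi gray
    Lodi black
  Brent black
  Fargo gray
    Fargo→Brent: Brent black — skip
    Kent gray
      Kent→Brent: Brent black — skip
      Kent→Lodi: Lodi black — skip
    Kent black
    Fargo→Lodi: Lodi black — skip
  Fargo black
  Ione gray
    Jade gray
      Jade→Brent: Brent black — skip
      Jade→Kent: Kent black — skip
      Jade→Mesa: Mesa is gray → back edge
First back edge: Jade → Mesa.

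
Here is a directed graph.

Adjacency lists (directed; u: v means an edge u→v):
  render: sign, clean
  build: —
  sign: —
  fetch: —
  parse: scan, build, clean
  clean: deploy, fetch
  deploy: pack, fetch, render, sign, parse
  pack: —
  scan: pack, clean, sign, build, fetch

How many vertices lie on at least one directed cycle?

5

A vertex is on a directed cycle iff it belongs to a strongly connected component of size ≥ 2 (or has a self-loop).
The vertices on cycles are {scan, clean, parse, deploy, render} — 5 in total.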